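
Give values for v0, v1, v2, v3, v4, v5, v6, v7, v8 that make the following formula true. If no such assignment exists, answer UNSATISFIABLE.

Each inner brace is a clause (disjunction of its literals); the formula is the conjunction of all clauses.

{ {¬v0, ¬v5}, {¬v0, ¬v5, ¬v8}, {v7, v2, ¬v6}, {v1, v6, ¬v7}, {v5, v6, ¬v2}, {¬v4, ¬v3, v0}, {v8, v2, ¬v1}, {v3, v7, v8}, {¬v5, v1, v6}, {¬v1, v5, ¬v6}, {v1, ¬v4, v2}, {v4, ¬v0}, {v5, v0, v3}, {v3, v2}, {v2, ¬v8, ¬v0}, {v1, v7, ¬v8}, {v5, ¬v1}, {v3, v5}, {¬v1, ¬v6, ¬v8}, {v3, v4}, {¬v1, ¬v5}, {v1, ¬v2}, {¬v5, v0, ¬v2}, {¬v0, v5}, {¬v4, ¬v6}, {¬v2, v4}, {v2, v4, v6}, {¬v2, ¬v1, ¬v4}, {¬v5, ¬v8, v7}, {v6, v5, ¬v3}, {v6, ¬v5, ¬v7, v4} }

Branch on v0: set v0 = False.
Branch on v4: set v4 = False.
From the singleton clause (v3), v3 = True.
From the singleton clause (¬v2), v2 = False.
From the singleton clause (v6), v6 = True.
From the singleton clause (v7), v7 = True.
Branch on v8: set v8 = True.
From the singleton clause (¬v1), v1 = False.
No clause remains; v5 is free.

v0 ↦ False,  v1 ↦ False,  v2 ↦ False,  v3 ↦ True,  v4 ↦ False,  v5 ↦ True,  v6 ↦ True,  v7 ↦ True,  v8 ↦ True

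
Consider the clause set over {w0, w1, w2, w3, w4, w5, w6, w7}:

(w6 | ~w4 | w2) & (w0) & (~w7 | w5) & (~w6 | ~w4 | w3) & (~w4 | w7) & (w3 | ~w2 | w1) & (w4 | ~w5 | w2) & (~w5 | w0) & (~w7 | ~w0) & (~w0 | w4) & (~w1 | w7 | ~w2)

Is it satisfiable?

Unsatisfiable

(w0) alone gives w0 = 1.
(~w7) alone gives w7 = 0.
(~w4) alone gives w4 = 0.
Now (w4) is unsatisfied and unit — conflict.
No assignment satisfies every clause.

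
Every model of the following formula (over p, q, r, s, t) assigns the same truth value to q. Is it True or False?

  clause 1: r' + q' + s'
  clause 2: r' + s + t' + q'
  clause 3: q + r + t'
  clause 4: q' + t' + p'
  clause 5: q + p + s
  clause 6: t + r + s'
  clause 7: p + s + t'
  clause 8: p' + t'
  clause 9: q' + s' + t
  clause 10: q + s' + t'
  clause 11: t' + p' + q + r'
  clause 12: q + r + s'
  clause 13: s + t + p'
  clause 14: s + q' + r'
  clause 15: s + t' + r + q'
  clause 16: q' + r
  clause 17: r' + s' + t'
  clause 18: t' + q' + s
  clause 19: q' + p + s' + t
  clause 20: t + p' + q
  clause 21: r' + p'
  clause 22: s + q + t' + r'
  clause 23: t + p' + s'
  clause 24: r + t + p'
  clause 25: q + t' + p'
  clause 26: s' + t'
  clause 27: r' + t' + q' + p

Suppose q = 1.
(r) alone gives r = 1.
(s') alone gives s = 0.
That conflicts with the unit clause (s).
So every satisfying assignment has q = False.

False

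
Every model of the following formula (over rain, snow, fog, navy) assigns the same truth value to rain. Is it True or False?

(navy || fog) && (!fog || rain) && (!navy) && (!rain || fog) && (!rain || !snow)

True

Suppose rain = false.
From the singleton clause (!fog), fog = false.
From the singleton clause (navy), navy = true.
That conflicts with the unit clause (!navy).
So every satisfying assignment has rain = True.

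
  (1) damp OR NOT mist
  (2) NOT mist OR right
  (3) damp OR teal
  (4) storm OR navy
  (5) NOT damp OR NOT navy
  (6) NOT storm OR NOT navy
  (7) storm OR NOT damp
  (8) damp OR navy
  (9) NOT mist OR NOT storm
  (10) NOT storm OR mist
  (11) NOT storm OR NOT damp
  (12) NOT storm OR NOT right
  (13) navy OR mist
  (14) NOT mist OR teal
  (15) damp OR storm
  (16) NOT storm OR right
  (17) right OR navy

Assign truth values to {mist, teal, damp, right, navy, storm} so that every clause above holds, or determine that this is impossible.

UNSATISFIABLE

Case damp = true:
From the singleton clause (NOT navy), navy = false.
From the singleton clause (storm), storm = true.
Now (NOT storm) is unsatisfied and unit — conflict.
Undo damp and try damp = false.
From the singleton clause (NOT mist), mist = false.
From the singleton clause (teal), teal = true.
From the singleton clause (navy), navy = true.
From the singleton clause (NOT storm), storm = false.
Now (storm) is unsatisfied and unit — conflict.
Neither damp = true nor damp = false works.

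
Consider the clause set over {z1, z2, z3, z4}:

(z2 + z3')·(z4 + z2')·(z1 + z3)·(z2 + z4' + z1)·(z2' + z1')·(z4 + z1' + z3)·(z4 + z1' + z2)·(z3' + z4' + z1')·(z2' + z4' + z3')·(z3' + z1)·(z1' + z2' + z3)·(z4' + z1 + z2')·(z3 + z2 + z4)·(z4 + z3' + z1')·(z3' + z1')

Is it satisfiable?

Yes

Try z2 = 0.
Unit clause (z3') forces z3 = 0.
Unit clause (z1) forces z1 = 1.
Unit clause (z4) forces z4 = 1.
Every clause now holds.
A satisfying assignment: z1 ↦ 1; z2 ↦ 0; z3 ↦ 0; z4 ↦ 1.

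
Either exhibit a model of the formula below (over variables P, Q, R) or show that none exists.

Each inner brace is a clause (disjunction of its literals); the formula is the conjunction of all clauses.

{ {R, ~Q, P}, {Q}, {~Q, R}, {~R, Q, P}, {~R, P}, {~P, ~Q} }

The clause (Q) is unit, so Q = 1.
The clause (R) is unit, so R = 1.
The clause (P) is unit, so P = 1.
But (~P) is also a unit clause — contradiction.

UNSATISFIABLE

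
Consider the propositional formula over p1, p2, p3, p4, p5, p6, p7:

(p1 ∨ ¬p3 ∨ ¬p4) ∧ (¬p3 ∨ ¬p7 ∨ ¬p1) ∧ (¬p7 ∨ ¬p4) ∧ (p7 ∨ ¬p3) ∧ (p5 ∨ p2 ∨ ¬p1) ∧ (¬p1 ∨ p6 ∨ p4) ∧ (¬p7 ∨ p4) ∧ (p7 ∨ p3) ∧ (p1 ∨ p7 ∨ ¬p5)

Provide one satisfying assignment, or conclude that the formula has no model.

Branch on p7: set p7 = False.
The clause (¬p3) is unit, so p3 = False.
But (p3) is also a unit clause — contradiction.
So p7 must be the other value — set p7 = True.
The clause (¬p4) is unit, so p4 = False.
But (p4) is also a unit clause — contradiction.
Either choice for p7 ends in contradiction.

UNSATISFIABLE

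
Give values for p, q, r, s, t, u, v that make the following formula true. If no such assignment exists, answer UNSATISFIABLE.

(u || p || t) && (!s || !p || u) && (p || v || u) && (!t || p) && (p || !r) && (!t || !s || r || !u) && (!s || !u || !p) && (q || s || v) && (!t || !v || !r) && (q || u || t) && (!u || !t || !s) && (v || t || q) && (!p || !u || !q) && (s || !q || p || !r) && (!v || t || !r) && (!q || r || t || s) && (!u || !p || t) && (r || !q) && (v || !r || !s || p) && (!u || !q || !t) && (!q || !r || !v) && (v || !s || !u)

p ↦ true, q ↦ false, r ↦ false, s ↦ false, t ↦ true, u ↦ false, v ↦ true

Try t = true.
The clause (p) is unit, so p = true.
Try s = false.
Try q = false.
The clause (v) is unit, so v = true.
The clause (!r) is unit, so r = false.
Every clause is now satisfied; u is unconstrained.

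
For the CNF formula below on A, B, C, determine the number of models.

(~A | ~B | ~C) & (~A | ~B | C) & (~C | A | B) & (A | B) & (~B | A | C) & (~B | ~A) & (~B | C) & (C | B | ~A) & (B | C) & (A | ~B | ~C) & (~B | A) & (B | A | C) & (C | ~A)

1

There are 2^3 = 8 truth assignments over (A, B, C).
Check each against the 13 clauses (columns in the order A, B, C):
  F F F  ✗ fails (A | B)
  F F T  ✗ fails (~C | A | B)
  F T F  ✗ fails (~B | A | C)
  F T T  ✗ fails (A | ~B | ~C)
  T F F  ✗ fails (C | B | ~A)
  T F T  ✓ satisfies all
  T T F  ✗ fails (~A | ~B | C)
  T T T  ✗ fails (~A | ~B | ~C)
1 of the 8 rows is a model.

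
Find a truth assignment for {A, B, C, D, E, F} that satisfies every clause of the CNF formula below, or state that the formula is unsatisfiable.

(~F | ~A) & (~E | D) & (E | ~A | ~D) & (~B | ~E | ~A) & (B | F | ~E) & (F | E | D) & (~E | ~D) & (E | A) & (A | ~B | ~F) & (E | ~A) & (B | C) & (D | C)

UNSATISFIABLE

Branch on F: set F = 0.
Branch on E: set E = 0.
From the singleton clause (D), D = 1.
From the singleton clause (~A), A = 0.
Now (A) is unsatisfied and unit — conflict.
So E must be the other value — set E = 1.
From the singleton clause (D), D = 1.
Now (~D) is unsatisfied and unit — conflict.
Either choice for E ends in contradiction.
So F must be the other value — set F = 1.
From the singleton clause (~A), A = 0.
From the singleton clause (E), E = 1.
From the singleton clause (D), D = 1.
Now (~D) is unsatisfied and unit — conflict.
Either choice for F ends in contradiction.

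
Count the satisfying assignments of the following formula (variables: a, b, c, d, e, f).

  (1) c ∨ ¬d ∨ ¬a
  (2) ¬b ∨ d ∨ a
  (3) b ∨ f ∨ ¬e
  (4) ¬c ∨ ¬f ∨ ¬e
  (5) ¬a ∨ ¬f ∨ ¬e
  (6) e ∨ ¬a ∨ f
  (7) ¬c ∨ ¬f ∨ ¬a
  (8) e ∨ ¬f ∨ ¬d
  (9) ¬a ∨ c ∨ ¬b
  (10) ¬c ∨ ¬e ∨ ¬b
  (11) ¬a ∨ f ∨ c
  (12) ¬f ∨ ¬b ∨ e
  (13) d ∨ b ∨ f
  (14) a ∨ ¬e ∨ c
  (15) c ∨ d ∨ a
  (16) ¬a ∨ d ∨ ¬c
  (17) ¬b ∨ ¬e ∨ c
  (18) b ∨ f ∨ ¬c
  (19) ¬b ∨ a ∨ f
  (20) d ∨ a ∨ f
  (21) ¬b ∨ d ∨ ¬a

3

There are 2^6 = 64 truth assignments over (a, b, c, d, e, f).
Split on c. With c = True, the clauses containing c are satisfied and ¬c drops from the rest; 1 of the 2^5 = 32 assignments to the other variables satisfy what remains.
With c = False, by the same count on the reduced clause set, 2 assignments work.
(One model: a=F, b=F, c=F, d=T, e=F, f=F.)
Total: 1 + 2 = 3.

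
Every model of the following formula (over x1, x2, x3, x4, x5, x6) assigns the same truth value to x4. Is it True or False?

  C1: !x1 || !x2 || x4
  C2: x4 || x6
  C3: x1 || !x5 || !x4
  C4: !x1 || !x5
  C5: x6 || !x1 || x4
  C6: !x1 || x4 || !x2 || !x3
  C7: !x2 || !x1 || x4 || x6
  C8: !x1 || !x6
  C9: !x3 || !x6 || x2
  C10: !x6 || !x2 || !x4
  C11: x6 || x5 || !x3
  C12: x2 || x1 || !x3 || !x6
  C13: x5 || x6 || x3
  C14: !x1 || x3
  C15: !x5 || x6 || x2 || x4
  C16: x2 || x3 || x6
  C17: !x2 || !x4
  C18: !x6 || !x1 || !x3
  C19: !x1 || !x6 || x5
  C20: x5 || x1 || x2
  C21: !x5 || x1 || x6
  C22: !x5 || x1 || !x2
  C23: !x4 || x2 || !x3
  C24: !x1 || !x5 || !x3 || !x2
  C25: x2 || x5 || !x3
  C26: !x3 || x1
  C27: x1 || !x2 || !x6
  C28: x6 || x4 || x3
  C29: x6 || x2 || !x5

Suppose x4 = true.
Unit clause (!x2) forces x2 = false.
Unit clause (!x3) forces x3 = false.
Unit clause (!x1) forces x1 = false.
Unit clause (!x5) forces x5 = false.
Now (x5) is unsatisfied and unit — conflict.
So every satisfying assignment has x4 = False.

False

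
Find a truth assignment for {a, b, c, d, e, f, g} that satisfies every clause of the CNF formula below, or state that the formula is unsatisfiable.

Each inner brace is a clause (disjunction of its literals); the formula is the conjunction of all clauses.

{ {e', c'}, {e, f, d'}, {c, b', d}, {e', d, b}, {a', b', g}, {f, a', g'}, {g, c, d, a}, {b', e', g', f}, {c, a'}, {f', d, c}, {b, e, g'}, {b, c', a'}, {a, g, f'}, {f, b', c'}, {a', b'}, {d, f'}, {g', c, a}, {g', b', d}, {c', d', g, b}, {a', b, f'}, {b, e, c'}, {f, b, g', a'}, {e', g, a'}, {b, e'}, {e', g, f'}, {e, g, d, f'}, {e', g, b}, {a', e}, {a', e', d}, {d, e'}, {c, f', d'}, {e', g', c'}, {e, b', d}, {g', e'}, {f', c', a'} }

a: 0; b: 1; c: 0; d: 1; e: 1; f: 0; g: 0

Suppose e = 1.
(c') alone gives c = 0.
(a') alone gives a = 0.
(g') alone gives g = 0.
(d) alone gives d = 1.
(f') alone gives f = 0.
(b) alone gives b = 1.
This assignment satisfies each clause.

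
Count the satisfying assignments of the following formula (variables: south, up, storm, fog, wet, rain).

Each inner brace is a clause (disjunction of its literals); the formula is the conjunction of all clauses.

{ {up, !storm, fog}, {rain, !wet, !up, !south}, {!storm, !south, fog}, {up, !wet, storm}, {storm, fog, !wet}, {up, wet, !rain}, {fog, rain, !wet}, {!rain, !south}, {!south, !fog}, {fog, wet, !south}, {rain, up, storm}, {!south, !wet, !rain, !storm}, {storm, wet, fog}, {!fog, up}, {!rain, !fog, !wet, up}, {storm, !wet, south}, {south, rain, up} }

There are 2^6 = 64 truth assignments over (south, up, storm, fog, wet, rain).
Split on fog. With fog = true, the clauses containing fog are satisfied and !fog drops from the rest; 6 of the 2^5 = 32 assignments to the other variables satisfy what remains.
With fog = false, by the same count on the reduced clause set, 3 assignments work.
Total: 6 + 3 = 9.

9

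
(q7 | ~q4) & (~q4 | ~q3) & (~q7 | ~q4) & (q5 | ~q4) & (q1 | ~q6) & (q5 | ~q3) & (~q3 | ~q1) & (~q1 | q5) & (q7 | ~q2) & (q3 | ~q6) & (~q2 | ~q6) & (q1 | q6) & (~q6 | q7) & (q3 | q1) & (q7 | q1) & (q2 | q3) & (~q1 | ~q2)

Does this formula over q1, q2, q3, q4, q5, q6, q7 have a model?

Unsatisfiable

Case q7 = 1:
The clause (~q4) is unit, so q4 = 0.
Case q1 = 1:
The clause (~q3) is unit, so q3 = 0.
The clause (q5) is unit, so q5 = 1.
The clause (~q6) is unit, so q6 = 0.
The clause (q2) is unit, so q2 = 1.
Now (~q2) is unsatisfied and unit — conflict.
Undo q1 and try q1 = 0.
The clause (~q6) is unit, so q6 = 0.
Now (q6) is unsatisfied and unit — conflict.
Both values of q1 lead to a conflict.
Undo q7 and try q7 = 0.
The clause (~q4) is unit, so q4 = 0.
The clause (~q2) is unit, so q2 = 0.
The clause (~q6) is unit, so q6 = 0.
The clause (q1) is unit, so q1 = 1.
The clause (~q3) is unit, so q3 = 0.
Now (q3) is unsatisfied and unit — conflict.
Both values of q7 lead to a conflict.
No assignment satisfies every clause.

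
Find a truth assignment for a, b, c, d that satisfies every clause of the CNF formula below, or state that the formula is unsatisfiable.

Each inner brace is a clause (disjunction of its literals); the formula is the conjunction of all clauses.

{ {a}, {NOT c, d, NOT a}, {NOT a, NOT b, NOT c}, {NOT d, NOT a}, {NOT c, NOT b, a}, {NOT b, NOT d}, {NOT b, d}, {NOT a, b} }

From the singleton clause (a), a = true.
From the singleton clause (NOT d), d = false.
From the singleton clause (NOT c), c = false.
From the singleton clause (NOT b), b = false.
But (b) is also a unit clause — contradiction.

UNSATISFIABLE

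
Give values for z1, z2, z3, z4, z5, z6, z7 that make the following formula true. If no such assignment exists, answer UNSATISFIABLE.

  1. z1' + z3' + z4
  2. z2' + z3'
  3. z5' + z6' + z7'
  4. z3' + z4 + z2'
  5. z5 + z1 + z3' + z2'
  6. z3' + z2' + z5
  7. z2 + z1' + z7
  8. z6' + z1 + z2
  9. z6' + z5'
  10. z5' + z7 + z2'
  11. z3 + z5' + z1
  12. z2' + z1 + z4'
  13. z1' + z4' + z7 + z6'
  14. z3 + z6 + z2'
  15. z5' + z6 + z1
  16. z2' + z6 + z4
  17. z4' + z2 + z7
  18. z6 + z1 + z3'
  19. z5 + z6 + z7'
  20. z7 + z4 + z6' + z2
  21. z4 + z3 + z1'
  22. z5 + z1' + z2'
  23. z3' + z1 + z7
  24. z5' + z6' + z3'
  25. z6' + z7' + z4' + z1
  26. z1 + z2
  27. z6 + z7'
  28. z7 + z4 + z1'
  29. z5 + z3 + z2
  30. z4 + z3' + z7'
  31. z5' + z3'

z1=1,  z2=0,  z3=1,  z4=1,  z5=0,  z6=1,  z7=1

Branch on z2: set z2 = 0.
From the singleton clause (z1), z1 = 1.
From the singleton clause (z7), z7 = 1.
From the singleton clause (z6), z6 = 1.
From the singleton clause (z5'), z5 = 0.
From the singleton clause (z3), z3 = 1.
From the singleton clause (z4), z4 = 1.
Every clause now holds.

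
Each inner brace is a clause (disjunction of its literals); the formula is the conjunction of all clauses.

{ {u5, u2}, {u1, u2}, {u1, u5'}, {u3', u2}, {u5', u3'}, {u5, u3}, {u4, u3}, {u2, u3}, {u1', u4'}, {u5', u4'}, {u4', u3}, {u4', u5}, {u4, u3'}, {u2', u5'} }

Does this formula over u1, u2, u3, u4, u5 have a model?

Branch on u5: set u5 = 1.
From the singleton clause (u1), u1 = 1.
From the singleton clause (u3'), u3 = 0.
From the singleton clause (u4), u4 = 1.
But (u4') is also a unit clause — contradiction.
Undo u5 and try u5 = 0.
From the singleton clause (u2), u2 = 1.
From the singleton clause (u3), u3 = 1.
From the singleton clause (u4'), u4 = 0.
But (u4) is also a unit clause — contradiction.
Both values of u5 lead to a conflict.
No assignment satisfies every clause.

No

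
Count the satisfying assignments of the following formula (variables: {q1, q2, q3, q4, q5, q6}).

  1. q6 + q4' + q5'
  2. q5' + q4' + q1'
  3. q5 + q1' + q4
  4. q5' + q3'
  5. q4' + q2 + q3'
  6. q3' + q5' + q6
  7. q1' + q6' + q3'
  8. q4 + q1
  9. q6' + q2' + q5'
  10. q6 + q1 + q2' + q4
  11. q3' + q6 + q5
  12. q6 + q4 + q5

13

There are 2^6 = 64 truth assignments over (q1, q2, q3, q4, q5, q6).
Split on q1. With q1 = 1, the clauses containing q1 are satisfied and q1' drops from the rest; 7 of the 2^5 = 32 assignments to the other variables satisfy what remains.
With q1 = 0, by the same count on the reduced clause set, 6 assignments work.
(One model: q1=F, q2=F, q3=F, q4=T, q5=F, q6=F.)
Total: 7 + 6 = 13.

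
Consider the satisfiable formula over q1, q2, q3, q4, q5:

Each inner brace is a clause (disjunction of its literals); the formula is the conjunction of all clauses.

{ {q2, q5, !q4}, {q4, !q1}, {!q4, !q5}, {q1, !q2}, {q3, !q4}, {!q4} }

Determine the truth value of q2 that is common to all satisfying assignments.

Suppose q2 = true.
Unit clause (q1) forces q1 = true.
Unit clause (q4) forces q4 = true.
That conflicts with the unit clause (!q4).
So every satisfying assignment has q2 = False.

False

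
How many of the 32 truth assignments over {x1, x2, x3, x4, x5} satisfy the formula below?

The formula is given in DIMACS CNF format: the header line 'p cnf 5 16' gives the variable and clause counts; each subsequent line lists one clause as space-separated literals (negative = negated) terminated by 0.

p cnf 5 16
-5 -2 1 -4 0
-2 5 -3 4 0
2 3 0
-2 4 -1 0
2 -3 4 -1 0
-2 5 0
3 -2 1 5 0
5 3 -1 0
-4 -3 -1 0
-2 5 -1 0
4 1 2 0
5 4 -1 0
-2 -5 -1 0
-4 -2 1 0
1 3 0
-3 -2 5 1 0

There are 2^5 = 32 truth assignments over (x1, x2, x3, x4, x5).
Split on x2. With x2 = True, the clauses containing x2 are satisfied and ¬x2 drops from the rest; 1 of the 2^4 = 16 assignments to the other variables satisfy what remains.
With x2 = False, by the same count on the reduced clause set, 2 assignments work.
(One model: x1=F, x2=F, x3=T, x4=T, x5=F.)
Total: 1 + 2 = 3.

3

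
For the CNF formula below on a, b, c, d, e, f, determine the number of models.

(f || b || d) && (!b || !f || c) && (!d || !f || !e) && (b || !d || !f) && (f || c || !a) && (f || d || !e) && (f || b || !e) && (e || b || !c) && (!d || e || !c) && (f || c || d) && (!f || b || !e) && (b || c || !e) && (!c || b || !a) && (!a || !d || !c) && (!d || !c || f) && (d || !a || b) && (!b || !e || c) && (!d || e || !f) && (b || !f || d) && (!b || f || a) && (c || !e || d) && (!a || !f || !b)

There are 2^6 = 64 truth assignments over (a, b, c, d, e, f).
Split on a. With a = true, the clauses containing a are satisfied and !a drops from the rest; 1 of the 2^5 = 32 assignments to the other variables satisfy what remains.
With a = false, by the same count on the reduced clause set, 3 assignments work.
(One model: a=F, b=F, c=F, d=T, e=F, f=F.)
Total: 1 + 3 = 4.

4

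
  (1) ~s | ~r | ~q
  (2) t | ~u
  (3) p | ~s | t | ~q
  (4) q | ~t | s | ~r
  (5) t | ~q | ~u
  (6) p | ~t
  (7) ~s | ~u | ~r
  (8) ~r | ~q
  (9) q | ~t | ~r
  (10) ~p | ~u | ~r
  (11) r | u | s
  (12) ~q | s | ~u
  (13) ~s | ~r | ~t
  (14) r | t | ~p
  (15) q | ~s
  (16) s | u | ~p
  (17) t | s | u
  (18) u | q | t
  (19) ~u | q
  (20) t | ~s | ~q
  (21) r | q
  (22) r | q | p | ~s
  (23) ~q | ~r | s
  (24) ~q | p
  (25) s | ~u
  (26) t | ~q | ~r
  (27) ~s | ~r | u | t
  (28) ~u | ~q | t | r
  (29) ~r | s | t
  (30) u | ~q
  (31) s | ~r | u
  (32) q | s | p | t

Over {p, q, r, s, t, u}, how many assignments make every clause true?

1

There are 2^6 = 64 truth assignments over (p, q, r, s, t, u).
Split on s. With s = 1, the clauses containing s are satisfied and ~s drops from the rest; 1 of the 2^5 = 32 assignments to the other variables satisfy what remains.
With s = 0, by the same count on the reduced clause set, 0 assignments work.
Total: 1 + 0 = 1.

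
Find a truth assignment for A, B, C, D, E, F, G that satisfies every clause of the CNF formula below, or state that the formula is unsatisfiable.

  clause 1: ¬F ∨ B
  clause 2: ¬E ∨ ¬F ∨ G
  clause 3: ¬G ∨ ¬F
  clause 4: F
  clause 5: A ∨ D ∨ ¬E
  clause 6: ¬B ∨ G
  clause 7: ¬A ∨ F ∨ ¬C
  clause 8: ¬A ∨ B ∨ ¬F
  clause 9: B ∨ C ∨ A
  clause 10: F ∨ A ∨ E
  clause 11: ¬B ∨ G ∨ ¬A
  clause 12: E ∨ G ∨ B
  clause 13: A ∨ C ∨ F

(F) alone gives F = True.
(B) alone gives B = True.
(¬G) alone gives G = False.
That conflicts with the unit clause (G).

UNSATISFIABLE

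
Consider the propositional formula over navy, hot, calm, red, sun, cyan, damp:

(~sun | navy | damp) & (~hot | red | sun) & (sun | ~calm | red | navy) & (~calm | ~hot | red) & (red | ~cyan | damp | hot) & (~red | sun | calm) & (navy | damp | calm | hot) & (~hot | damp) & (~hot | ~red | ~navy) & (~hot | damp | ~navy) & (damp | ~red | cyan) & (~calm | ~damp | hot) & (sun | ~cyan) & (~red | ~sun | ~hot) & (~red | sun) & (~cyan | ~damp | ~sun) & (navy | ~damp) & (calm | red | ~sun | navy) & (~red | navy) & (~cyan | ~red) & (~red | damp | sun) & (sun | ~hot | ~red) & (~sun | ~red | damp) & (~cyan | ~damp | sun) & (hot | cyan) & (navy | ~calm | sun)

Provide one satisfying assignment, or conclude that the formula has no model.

navy: 1,  hot: 1,  calm: 0,  red: 0,  sun: 1,  cyan: 0,  damp: 1

Suppose hot = 1.
From the singleton clause (damp), damp = 1.
From the singleton clause (navy), navy = 1.
From the singleton clause (~red), red = 0.
From the singleton clause (sun), sun = 1.
From the singleton clause (~calm), calm = 0.
From the singleton clause (~cyan), cyan = 0.
This assignment satisfies each clause.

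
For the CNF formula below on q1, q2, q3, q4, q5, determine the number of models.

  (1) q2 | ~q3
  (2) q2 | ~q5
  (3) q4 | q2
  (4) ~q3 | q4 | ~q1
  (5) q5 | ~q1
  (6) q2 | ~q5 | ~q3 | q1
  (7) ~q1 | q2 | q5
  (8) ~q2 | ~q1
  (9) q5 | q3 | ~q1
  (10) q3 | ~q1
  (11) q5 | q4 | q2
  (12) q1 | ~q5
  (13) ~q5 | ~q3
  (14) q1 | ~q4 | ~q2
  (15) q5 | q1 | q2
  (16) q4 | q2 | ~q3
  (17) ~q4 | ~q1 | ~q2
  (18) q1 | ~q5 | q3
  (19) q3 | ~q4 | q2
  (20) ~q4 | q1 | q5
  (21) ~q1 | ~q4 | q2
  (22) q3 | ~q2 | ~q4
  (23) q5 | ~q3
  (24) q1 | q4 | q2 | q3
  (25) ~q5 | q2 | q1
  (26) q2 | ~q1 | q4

1

There are 2^5 = 32 truth assignments over (q1, q2, q3, q4, q5).
Split on q5. With q5 = 1, the clauses containing q5 are satisfied and ~q5 drops from the rest; 0 of the 2^4 = 16 assignments to the other variables satisfy what remains.
With q5 = 0, by the same count on the reduced clause set, 1 assignment works.
(One model: q1=F, q2=T, q3=F, q4=F, q5=F.)
Total: 0 + 1 = 1.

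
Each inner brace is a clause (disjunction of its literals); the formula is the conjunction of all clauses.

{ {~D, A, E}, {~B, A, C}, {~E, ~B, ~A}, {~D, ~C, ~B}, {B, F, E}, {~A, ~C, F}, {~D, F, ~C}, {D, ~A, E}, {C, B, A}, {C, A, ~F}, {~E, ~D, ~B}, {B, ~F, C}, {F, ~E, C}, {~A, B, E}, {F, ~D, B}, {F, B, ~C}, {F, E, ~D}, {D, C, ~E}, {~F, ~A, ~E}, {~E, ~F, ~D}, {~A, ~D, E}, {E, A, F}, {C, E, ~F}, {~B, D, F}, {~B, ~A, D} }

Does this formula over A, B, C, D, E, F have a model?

Case D = 0:
Case A = 0:
Case B = 0:
From the singleton clause (C), C = 1.
From the singleton clause (F), F = 1.
All clauses hold; E can take either value.
A satisfying assignment: A: 0; B: 0; C: 1; D: 0; E: 0; F: 1.

Satisfiable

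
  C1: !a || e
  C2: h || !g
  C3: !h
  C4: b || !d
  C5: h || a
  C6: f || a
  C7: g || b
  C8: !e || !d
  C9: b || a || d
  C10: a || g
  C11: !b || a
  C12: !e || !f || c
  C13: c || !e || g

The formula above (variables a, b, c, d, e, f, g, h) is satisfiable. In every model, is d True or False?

False

Suppose d = true.
Unit clause (!h) forces h = false.
Unit clause (!g) forces g = false.
Unit clause (b) forces b = true.
Unit clause (a) forces a = true.
Unit clause (e) forces e = true.
Now (!e) is unsatisfied and unit — conflict.
So every satisfying assignment has d = False.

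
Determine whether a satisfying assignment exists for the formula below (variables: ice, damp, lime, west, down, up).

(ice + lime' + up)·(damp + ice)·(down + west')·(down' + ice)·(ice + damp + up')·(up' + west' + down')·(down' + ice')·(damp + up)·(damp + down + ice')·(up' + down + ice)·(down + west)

Branch on damp: set damp = 1.
Branch on down: set down = 1.
The clause (ice) is unit, so ice = 1.
But (ice') is also a unit clause — contradiction.
Backtrack on down: now try down = 0.
The clause (west') is unit, so west = 0.
But (west) is also a unit clause — contradiction.
Both values of down lead to a conflict.
Backtrack on damp: now try damp = 0.
The clause (ice) is unit, so ice = 1.
The clause (down') is unit, so down = 0.
But (down) is also a unit clause — contradiction.
Both values of damp lead to a conflict.
No assignment satisfies every clause.

No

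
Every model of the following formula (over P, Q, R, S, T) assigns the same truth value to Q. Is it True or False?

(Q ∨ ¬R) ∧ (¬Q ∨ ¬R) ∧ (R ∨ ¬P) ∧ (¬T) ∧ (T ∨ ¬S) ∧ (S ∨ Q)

Suppose Q = False.
Unit clause (¬R) forces R = False.
Unit clause (¬P) forces P = False.
Unit clause (¬T) forces T = False.
Unit clause (¬S) forces S = False.
Now (S) is unsatisfied and unit — conflict.
So every satisfying assignment has Q = True.

True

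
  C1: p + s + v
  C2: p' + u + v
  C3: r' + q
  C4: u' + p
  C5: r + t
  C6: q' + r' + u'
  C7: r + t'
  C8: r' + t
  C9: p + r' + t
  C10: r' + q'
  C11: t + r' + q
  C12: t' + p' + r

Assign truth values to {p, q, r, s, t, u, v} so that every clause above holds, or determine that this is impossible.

Branch on r: set r = 0.
Unit clause (t) forces t = 1.
Now (t') is unsatisfied and unit — conflict.
So r must be the other value — set r = 1.
Unit clause (q) forces q = 1.
Now (q') is unsatisfied and unit — conflict.
Neither r = 1 nor r = 0 works.

UNSATISFIABLE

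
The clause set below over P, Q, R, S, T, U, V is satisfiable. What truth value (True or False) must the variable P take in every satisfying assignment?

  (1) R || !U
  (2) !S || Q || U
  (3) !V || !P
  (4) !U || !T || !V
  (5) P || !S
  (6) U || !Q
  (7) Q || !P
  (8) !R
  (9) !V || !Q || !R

False

Suppose P = true.
Unit clause (!V) forces V = false.
Unit clause (Q) forces Q = true.
Unit clause (U) forces U = true.
Unit clause (R) forces R = true.
Now (!R) is unsatisfied and unit — conflict.
So every satisfying assignment has P = False.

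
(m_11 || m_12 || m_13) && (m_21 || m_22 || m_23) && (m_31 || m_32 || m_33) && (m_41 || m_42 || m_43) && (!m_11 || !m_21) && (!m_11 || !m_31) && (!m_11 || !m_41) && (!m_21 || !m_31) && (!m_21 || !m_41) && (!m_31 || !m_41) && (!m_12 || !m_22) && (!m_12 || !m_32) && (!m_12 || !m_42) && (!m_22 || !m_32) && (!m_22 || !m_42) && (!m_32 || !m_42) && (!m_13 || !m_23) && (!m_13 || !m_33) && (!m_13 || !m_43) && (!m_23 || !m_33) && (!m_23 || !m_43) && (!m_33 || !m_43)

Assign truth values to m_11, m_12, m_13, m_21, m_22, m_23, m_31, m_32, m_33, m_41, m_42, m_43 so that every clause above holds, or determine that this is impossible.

UNSATISFIABLE

Suppose m_11 = false.
Suppose m_12 = true.
The clause (!m_22) is unit, so m_22 = false.
The clause (!m_32) is unit, so m_32 = false.
The clause (!m_42) is unit, so m_42 = false.
Suppose m_21 = true.
The clause (!m_31) is unit, so m_31 = false.
The clause (m_33) is unit, so m_33 = true.
The clause (!m_41) is unit, so m_41 = false.
The clause (m_43) is unit, so m_43 = true.
But (!m_43) is also a unit clause — contradiction.
Backtrack on m_21: now try m_21 = false.
The clause (m_23) is unit, so m_23 = true.
The clause (!m_13) is unit, so m_13 = false.
The clause (!m_33) is unit, so m_33 = false.
The clause (m_31) is unit, so m_31 = true.
The clause (!m_41) is unit, so m_41 = false.
The clause (m_43) is unit, so m_43 = true.
But (!m_43) is also a unit clause — contradiction.
Neither m_21 = true nor m_21 = false works.
Backtrack on m_12: now try m_12 = false.
The clause (m_13) is unit, so m_13 = true.
The clause (!m_23) is unit, so m_23 = false.
The clause (!m_33) is unit, so m_33 = false.
The clause (!m_43) is unit, so m_43 = false.
Suppose m_21 = true.
The clause (!m_31) is unit, so m_31 = false.
The clause (m_32) is unit, so m_32 = true.
The clause (!m_41) is unit, so m_41 = false.
The clause (m_42) is unit, so m_42 = true.
But (!m_42) is also a unit clause — contradiction.
Backtrack on m_21: now try m_21 = false.
The clause (m_22) is unit, so m_22 = true.
The clause (!m_32) is unit, so m_32 = false.
The clause (m_31) is unit, so m_31 = true.
The clause (!m_41) is unit, so m_41 = false.
The clause (m_42) is unit, so m_42 = true.
But (!m_42) is also a unit clause — contradiction.
Neither m_21 = true nor m_21 = false works.
Neither m_12 = true nor m_12 = false works.
Backtrack on m_11: now try m_11 = true.
The clause (!m_21) is unit, so m_21 = false.
The clause (!m_31) is unit, so m_31 = false.
The clause (!m_41) is unit, so m_41 = false.
Suppose m_22 = true.
The clause (!m_12) is unit, so m_12 = false.
The clause (!m_32) is unit, so m_32 = false.
The clause (m_33) is unit, so m_33 = true.
The clause (!m_42) is unit, so m_42 = false.
The clause (m_43) is unit, so m_43 = true.
But (!m_43) is also a unit clause — contradiction.
Backtrack on m_22: now try m_22 = false.
The clause (m_23) is unit, so m_23 = true.
The clause (!m_13) is unit, so m_13 = false.
The clause (!m_33) is unit, so m_33 = false.
The clause (m_32) is unit, so m_32 = true.
The clause (!m_12) is unit, so m_12 = false.
The clause (!m_42) is unit, so m_42 = false.
The clause (m_43) is unit, so m_43 = true.
But (!m_43) is also a unit clause — contradiction.
Neither m_22 = true nor m_22 = false works.
Neither m_11 = true nor m_11 = false works.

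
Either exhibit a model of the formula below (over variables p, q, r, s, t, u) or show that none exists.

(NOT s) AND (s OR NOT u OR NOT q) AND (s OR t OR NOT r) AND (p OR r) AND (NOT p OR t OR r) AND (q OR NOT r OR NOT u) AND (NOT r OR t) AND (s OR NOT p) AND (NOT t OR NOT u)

p=false; q=true; r=true; s=false; t=true; u=false

From the singleton clause (NOT s), s = false.
From the singleton clause (NOT p), p = false.
From the singleton clause (r), r = true.
From the singleton clause (t), t = true.
From the singleton clause (NOT u), u = false.
Every clause is now satisfied; q is unconstrained.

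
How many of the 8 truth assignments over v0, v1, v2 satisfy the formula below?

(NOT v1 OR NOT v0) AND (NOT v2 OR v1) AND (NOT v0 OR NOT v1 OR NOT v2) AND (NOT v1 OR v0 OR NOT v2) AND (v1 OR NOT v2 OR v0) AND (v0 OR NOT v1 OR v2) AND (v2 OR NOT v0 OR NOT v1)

2

There are 2^3 = 8 truth assignments over (v0, v1, v2).
Check each against the 7 clauses (columns in the order v0, v1, v2):
  F F F  ✓ satisfies all
  F F T  ✗ fails (NOT v2 OR v1)
  F T F  ✗ fails (v0 OR NOT v1 OR v2)
  F T T  ✗ fails (NOT v1 OR v0 OR NOT v2)
  T F F  ✓ satisfies all
  T F T  ✗ fails (NOT v2 OR v1)
  T T F  ✗ fails (NOT v1 OR NOT v0)
  T T T  ✗ fails (NOT v1 OR NOT v0)
2 of the 8 rows are models.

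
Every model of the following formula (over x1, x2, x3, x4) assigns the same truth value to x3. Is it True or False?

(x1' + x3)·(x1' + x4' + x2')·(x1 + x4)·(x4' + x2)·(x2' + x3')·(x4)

False

Suppose x3 = 1.
The clause (x2') is unit, so x2 = 0.
The clause (x4') is unit, so x4 = 0.
That conflicts with the unit clause (x4).
So every satisfying assignment has x3 = False.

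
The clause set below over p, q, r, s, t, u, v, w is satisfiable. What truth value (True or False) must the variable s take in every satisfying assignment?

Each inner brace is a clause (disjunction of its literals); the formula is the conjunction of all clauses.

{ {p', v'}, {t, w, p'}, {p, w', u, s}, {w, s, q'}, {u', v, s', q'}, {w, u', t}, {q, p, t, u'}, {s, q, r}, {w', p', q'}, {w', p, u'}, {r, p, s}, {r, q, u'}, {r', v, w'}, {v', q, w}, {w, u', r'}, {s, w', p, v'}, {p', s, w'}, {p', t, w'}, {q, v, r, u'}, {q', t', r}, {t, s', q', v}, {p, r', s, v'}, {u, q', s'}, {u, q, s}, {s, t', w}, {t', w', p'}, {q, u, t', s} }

Suppose s = 0.
Try p = 0.
(r) alone gives r = 1.
(v') alone gives v = 0.
(w') alone gives w = 0.
(q') alone gives q = 0.
(u') alone gives u = 0.
Now (u) is unsatisfied and unit — conflict.
So p must be the other value — set p = 1.
(v') alone gives v = 0.
(w') alone gives w = 0.
(t) alone gives t = 1.
Now (t') is unsatisfied and unit — conflict.
Both values of p lead to a conflict.
So every satisfying assignment has s = True.

True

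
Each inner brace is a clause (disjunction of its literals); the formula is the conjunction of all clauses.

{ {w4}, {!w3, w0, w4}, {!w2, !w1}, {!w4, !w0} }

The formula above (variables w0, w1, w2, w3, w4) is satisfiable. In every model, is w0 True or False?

False

Suppose w0 = true.
Unit clause (w4) forces w4 = true.
But (!w4) is also a unit clause — contradiction.
So every satisfying assignment has w0 = False.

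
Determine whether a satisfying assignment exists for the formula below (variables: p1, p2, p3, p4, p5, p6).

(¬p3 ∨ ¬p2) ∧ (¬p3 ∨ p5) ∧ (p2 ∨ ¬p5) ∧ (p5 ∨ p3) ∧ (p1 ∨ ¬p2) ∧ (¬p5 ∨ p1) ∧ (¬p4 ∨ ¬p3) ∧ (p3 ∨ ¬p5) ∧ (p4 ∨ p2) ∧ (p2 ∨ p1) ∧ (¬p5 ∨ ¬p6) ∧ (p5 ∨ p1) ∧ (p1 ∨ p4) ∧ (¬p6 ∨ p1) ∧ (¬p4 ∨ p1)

Unsatisfiable

Branch on p3: set p3 = False.
The clause (p5) is unit, so p5 = True.
That conflicts with the unit clause (¬p5).
That branch fails; take p3 = True instead.
The clause (¬p2) is unit, so p2 = False.
The clause (p5) is unit, so p5 = True.
That conflicts with the unit clause (¬p5).
Either choice for p3 ends in contradiction.
No assignment satisfies every clause.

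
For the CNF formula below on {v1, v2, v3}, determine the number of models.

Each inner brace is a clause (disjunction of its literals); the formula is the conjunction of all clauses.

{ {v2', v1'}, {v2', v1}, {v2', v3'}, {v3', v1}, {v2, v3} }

1

There are 2^3 = 8 truth assignments over (v1, v2, v3).
Check each against the 5 clauses (columns in the order v1, v2, v3):
  F F F  ✗ fails (v2 + v3)
  F F T  ✗ fails (v3' + v1)
  F T F  ✗ fails (v2' + v1)
  F T T  ✗ fails (v2' + v1)
  T F F  ✗ fails (v2 + v3)
  T F T  ✓ satisfies all
  T T F  ✗ fails (v2' + v1')
  T T T  ✗ fails (v2' + v1')
1 of the 8 rows is a model.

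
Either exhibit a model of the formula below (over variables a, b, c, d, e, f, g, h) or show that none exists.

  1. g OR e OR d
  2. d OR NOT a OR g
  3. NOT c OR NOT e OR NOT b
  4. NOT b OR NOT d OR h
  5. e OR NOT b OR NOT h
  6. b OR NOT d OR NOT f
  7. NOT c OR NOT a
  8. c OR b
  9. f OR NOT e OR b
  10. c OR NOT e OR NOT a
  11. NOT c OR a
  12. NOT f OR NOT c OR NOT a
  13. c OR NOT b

UNSATISFIABLE

Try c = false.
Unit clause (b) forces b = true.
Now (NOT b) is unsatisfied and unit — conflict.
So c must be the other value — set c = true.
Unit clause (NOT a) forces a = false.
Now (a) is unsatisfied and unit — conflict.
Both values of c lead to a conflict.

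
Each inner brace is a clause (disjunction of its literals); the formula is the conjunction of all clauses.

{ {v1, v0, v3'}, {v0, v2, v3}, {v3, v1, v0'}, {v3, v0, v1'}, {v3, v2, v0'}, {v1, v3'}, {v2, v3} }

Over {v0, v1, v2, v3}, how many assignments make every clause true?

6

There are 2^4 = 16 truth assignments over (v0, v1, v2, v3).
Check each against the 7 clauses (columns in the order v0, v1, v2, v3):
  F F F F  ✗ fails (v0 + v2 + v3)
  F F F T  ✗ fails (v1 + v0 + v3')
  F F T F  ✓ satisfies all
  F F T T  ✗ fails (v1 + v0 + v3')
  F T F F  ✗ fails (v0 + v2 + v3)
  F T F T  ✓ satisfies all
  F T T F  ✗ fails (v3 + v0 + v1')
  F T T T  ✓ satisfies all
  T F F F  ✗ fails (v3 + v1 + v0')
  T F F T  ✗ fails (v1 + v3')
  T F T F  ✗ fails (v3 + v1 + v0')
  T F T T  ✗ fails (v1 + v3')
  T T F F  ✗ fails (v3 + v2 + v0')
  T T F T  ✓ satisfies all
  T T T F  ✓ satisfies all
  T T T T  ✓ satisfies all
6 of the 16 rows are models.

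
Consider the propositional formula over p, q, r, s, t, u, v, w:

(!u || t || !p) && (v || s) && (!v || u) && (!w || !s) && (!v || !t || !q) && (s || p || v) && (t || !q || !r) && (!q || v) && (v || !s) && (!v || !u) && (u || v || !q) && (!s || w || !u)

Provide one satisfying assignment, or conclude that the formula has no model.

UNSATISFIABLE

Case v = true:
Unit clause (u) forces u = true.
That conflicts with the unit clause (!u).
That branch fails; take v = false instead.
Unit clause (s) forces s = true.
That conflicts with the unit clause (!s).
Either choice for v ends in contradiction.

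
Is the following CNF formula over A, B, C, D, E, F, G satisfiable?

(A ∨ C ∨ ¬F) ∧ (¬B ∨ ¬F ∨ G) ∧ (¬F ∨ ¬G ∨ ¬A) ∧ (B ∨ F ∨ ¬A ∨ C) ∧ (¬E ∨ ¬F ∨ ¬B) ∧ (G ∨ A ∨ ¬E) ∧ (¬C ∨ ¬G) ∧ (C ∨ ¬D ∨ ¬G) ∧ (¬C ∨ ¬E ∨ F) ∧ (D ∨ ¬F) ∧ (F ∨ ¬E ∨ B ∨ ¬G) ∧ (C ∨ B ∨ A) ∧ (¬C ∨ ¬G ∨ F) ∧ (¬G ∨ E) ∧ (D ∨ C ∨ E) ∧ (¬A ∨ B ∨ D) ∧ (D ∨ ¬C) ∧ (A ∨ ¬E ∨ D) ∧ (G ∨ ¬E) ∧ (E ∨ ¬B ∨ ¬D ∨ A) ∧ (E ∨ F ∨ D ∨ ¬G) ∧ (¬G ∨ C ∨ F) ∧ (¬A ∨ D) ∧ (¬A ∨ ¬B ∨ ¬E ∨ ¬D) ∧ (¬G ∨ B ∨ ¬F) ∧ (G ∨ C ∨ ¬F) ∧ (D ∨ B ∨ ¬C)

Try C = True.
Unit clause (¬G) forces G = False.
Unit clause (D) forces D = True.
Unit clause (¬E) forces E = False.
Try B = False.
No clause remains; A, F are free.
A satisfying assignment: A: True,  B: False,  C: True,  D: True,  E: False,  F: False,  G: False.

Yes, satisfiable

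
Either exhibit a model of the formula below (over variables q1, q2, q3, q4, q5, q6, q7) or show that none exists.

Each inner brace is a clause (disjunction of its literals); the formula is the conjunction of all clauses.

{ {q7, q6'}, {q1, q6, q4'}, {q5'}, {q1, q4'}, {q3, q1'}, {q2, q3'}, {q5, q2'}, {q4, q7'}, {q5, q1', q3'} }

q1: 0,  q2: 0,  q3: 0,  q4: 0,  q5: 0,  q6: 0,  q7: 0

From the singleton clause (q5'), q5 = 0.
From the singleton clause (q2'), q2 = 0.
From the singleton clause (q3'), q3 = 0.
From the singleton clause (q1'), q1 = 0.
From the singleton clause (q4'), q4 = 0.
From the singleton clause (q7'), q7 = 0.
From the singleton clause (q6'), q6 = 0.
Every clause now holds.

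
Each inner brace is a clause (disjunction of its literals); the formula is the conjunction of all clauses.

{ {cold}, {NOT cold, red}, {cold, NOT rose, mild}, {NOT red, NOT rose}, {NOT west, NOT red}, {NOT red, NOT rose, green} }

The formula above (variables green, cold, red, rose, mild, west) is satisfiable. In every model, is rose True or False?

False

Suppose rose = true.
From the singleton clause (cold), cold = true.
From the singleton clause (red), red = true.
That conflicts with the unit clause (NOT red).
So every satisfying assignment has rose = False.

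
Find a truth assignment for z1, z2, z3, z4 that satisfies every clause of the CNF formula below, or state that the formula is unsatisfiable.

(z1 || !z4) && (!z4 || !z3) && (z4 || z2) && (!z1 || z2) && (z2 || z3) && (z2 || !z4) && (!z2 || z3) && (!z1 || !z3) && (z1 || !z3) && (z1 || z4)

Try z1 = true.
(z2) alone gives z2 = true.
(z3) alone gives z3 = true.
That conflicts with the unit clause (!z3).
That branch fails; take z1 = false instead.
(!z4) alone gives z4 = false.
That conflicts with the unit clause (z4).
Neither z1 = true nor z1 = false works.

UNSATISFIABLE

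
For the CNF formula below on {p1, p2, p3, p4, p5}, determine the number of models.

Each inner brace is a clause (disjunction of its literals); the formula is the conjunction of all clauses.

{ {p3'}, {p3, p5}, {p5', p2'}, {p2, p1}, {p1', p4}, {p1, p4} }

There are 2^5 = 32 truth assignments over (p1, p2, p3, p4, p5).
Split on p5. With p5 = 1, the clauses containing p5 are satisfied and p5' drops from the rest; 1 of the 2^4 = 16 assignments to the other variables satisfy what remains.
With p5 = 0, by the same count on the reduced clause set, 0 assignments work.
(One model: p1=T, p2=F, p3=F, p4=T, p5=T.)
Total: 1 + 0 = 1.

1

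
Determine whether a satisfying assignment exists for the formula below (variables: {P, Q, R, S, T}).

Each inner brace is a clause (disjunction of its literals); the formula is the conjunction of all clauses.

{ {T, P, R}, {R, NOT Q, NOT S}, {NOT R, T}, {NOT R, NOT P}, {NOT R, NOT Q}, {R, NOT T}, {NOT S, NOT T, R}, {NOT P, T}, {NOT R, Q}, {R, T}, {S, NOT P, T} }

Branch on R: set R = false.
Unit clause (NOT T) forces T = false.
That conflicts with the unit clause (T).
Undo R and try R = true.
Unit clause (T) forces T = true.
Unit clause (NOT P) forces P = false.
Unit clause (NOT Q) forces Q = false.
That conflicts with the unit clause (Q).
Either choice for R ends in contradiction.
No assignment satisfies every clause.

Unsatisfiable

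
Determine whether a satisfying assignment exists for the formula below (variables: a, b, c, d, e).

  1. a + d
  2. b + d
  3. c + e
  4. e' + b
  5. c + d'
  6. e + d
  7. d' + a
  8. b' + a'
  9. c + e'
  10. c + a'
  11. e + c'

Try a = 1.
From the singleton clause (b'), b = 0.
From the singleton clause (d), d = 1.
From the singleton clause (e'), e = 0.
From the singleton clause (c), c = 1.
But (c') is also a unit clause — contradiction.
Undo a and try a = 0.
From the singleton clause (d), d = 1.
But (d') is also a unit clause — contradiction.
Both values of a lead to a conflict.
No assignment satisfies every clause.

No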